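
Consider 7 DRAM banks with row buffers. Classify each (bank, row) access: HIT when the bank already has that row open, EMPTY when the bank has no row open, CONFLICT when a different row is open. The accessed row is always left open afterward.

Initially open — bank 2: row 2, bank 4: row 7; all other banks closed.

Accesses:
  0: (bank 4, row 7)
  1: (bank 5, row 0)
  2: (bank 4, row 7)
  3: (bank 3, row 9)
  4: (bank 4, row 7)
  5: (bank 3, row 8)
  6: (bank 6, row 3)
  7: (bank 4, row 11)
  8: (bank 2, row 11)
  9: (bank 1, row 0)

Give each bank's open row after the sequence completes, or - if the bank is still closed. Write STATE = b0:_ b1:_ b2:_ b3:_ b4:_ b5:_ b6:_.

0: bank 4 row 7 — prev 7 → HIT
1: bank 5 row 0 — prev None → EMPTY
2: bank 4 row 7 — prev 7 → HIT
3: bank 3 row 9 — prev None → EMPTY
4: bank 4 row 7 — prev 7 → HIT
5: bank 3 row 8 — prev 9 → CONFLICT
6: bank 6 row 3 — prev None → EMPTY
7: bank 4 row 11 — prev 7 → CONFLICT
8: bank 2 row 11 — prev 2 → CONFLICT
9: bank 1 row 0 — prev None → EMPTY

STATE = b0:- b1:0 b2:11 b3:8 b4:11 b5:0 b6:3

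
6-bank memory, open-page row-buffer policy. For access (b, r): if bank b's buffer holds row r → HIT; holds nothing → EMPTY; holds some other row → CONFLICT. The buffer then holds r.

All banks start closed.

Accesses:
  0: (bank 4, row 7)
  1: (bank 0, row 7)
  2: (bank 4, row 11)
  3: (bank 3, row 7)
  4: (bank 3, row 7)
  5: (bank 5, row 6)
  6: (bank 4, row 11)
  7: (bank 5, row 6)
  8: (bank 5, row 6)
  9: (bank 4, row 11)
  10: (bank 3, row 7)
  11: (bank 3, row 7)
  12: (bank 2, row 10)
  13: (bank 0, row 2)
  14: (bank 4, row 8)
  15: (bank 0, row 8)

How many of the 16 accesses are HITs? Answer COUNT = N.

COUNT = 7

step 0: bank4 None->7 [EMPTY]
step 1: bank0 None->7 [EMPTY]
step 2: bank4 7->11 [CONFLICT]
step 3: bank3 None->7 [EMPTY]
step 4: bank3 7->7 [HIT]
step 5: bank5 None->6 [EMPTY]
step 6: bank4 11->11 [HIT]
step 7: bank5 6->6 [HIT]
step 8: bank5 6->6 [HIT]
step 9: bank4 11->11 [HIT]
step 10: bank3 7->7 [HIT]
step 11: bank3 7->7 [HIT]
step 12: bank2 None->10 [EMPTY]
step 13: bank0 7->2 [CONFLICT]
step 14: bank4 11->8 [CONFLICT]
step 15: bank0 2->8 [CONFLICT]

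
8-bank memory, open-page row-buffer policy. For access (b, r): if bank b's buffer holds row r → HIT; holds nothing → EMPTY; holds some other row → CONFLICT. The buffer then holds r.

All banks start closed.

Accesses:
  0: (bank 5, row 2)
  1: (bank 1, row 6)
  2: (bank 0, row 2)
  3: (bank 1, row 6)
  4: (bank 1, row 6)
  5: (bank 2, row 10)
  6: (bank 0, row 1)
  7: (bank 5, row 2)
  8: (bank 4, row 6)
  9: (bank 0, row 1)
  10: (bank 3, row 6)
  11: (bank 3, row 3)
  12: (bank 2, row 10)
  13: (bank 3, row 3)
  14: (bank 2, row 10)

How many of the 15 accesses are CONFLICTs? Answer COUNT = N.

0: bank 5 row 2 — prev None → EMPTY
1: bank 1 row 6 — prev None → EMPTY
2: bank 0 row 2 — prev None → EMPTY
3: bank 1 row 6 — prev 6 → HIT
4: bank 1 row 6 — prev 6 → HIT
5: bank 2 row 10 — prev None → EMPTY
6: bank 0 row 1 — prev 2 → CONFLICT
7: bank 5 row 2 — prev 2 → HIT
8: bank 4 row 6 — prev None → EMPTY
9: bank 0 row 1 — prev 1 → HIT
10: bank 3 row 6 — prev None → EMPTY
11: bank 3 row 3 — prev 6 → CONFLICT
12: bank 2 row 10 — prev 10 → HIT
13: bank 3 row 3 — prev 3 → HIT
14: bank 2 row 10 — prev 10 → HIT

COUNT = 2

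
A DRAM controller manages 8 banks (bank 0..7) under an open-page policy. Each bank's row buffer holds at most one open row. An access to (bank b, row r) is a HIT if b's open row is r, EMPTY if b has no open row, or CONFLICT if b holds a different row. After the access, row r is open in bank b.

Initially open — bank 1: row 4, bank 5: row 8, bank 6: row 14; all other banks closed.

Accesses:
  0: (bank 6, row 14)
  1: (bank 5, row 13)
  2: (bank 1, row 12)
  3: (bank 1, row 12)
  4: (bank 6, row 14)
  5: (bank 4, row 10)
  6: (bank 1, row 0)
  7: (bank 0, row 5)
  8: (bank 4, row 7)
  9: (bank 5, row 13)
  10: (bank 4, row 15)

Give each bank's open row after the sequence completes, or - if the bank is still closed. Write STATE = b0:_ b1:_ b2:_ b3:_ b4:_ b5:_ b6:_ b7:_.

STATE = b0:5 b1:0 b2:- b3:- b4:15 b5:13 b6:14 b7:-

0: bank 6 row 14 — prev 14 → HIT
1: bank 5 row 13 — prev 8 → CONFLICT
2: bank 1 row 12 — prev 4 → CONFLICT
3: bank 1 row 12 — prev 12 → HIT
4: bank 6 row 14 — prev 14 → HIT
5: bank 4 row 10 — prev None → EMPTY
6: bank 1 row 0 — prev 12 → CONFLICT
7: bank 0 row 5 — prev None → EMPTY
8: bank 4 row 7 — prev 10 → CONFLICT
9: bank 5 row 13 — prev 13 → HIT
10: bank 4 row 15 — prev 7 → CONFLICT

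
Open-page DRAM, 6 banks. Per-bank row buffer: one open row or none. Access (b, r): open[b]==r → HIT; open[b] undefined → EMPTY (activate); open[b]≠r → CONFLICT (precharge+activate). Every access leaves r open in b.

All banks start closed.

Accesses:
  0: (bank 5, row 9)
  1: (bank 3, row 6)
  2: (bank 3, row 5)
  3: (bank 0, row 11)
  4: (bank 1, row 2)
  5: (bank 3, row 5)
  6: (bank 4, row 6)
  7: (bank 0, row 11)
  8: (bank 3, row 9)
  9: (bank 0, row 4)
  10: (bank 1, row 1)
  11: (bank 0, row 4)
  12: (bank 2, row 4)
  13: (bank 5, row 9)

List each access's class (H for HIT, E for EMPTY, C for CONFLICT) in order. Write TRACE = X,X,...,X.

TRACE = E,E,C,E,E,H,E,H,C,C,C,H,E,H

0: bank 5 row 9 — prev None → EMPTY
1: bank 3 row 6 — prev None → EMPTY
2: bank 3 row 5 — prev 6 → CONFLICT
3: bank 0 row 11 — prev None → EMPTY
4: bank 1 row 2 — prev None → EMPTY
5: bank 3 row 5 — prev 5 → HIT
6: bank 4 row 6 — prev None → EMPTY
7: bank 0 row 11 — prev 11 → HIT
8: bank 3 row 9 — prev 5 → CONFLICT
9: bank 0 row 4 — prev 11 → CONFLICT
10: bank 1 row 1 — prev 2 → CONFLICT
11: bank 0 row 4 — prev 4 → HIT
12: bank 2 row 4 — prev None → EMPTY
13: bank 5 row 9 — prev 9 → HIT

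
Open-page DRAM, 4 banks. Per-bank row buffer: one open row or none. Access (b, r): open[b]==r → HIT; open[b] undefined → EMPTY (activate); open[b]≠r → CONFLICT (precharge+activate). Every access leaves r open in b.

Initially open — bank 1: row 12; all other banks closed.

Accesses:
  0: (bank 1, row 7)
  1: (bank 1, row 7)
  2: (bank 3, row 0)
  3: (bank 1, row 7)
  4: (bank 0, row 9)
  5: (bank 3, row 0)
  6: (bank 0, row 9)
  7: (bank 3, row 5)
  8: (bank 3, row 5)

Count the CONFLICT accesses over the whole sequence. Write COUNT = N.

step 0: bank1 12->7 [CONFLICT]
step 1: bank1 7->7 [HIT]
step 2: bank3 None->0 [EMPTY]
step 3: bank1 7->7 [HIT]
step 4: bank0 None->9 [EMPTY]
step 5: bank3 0->0 [HIT]
step 6: bank0 9->9 [HIT]
step 7: bank3 0->5 [CONFLICT]
step 8: bank3 5->5 [HIT]

COUNT = 2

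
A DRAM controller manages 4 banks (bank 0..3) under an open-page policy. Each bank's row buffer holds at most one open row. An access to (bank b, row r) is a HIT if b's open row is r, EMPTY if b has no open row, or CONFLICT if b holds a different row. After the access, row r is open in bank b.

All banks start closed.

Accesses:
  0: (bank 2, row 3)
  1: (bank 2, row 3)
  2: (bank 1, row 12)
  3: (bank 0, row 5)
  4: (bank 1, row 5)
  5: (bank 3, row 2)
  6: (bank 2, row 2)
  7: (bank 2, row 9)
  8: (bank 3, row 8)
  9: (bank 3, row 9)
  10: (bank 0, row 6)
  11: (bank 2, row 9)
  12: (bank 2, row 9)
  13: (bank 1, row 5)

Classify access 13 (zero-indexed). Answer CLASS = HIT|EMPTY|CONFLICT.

  [0] b2 r3: no row ⇒ E
  [1] b2 r3: had r3 ⇒ H
  [2] b1 r12: no row ⇒ E
  [3] b0 r5: no row ⇒ E
  [4] b1 r5: had r12 ⇒ C
  [5] b3 r2: no row ⇒ E
  [6] b2 r2: had r3 ⇒ C
  [7] b2 r9: had r2 ⇒ C
  [8] b3 r8: had r2 ⇒ C
  [9] b3 r9: had r8 ⇒ C
  [10] b0 r6: had r5 ⇒ C
  [11] b2 r9: had r9 ⇒ H
  [12] b2 r9: had r9 ⇒ H
  [13] b1 r5: had r5 ⇒ H

CLASS = HIT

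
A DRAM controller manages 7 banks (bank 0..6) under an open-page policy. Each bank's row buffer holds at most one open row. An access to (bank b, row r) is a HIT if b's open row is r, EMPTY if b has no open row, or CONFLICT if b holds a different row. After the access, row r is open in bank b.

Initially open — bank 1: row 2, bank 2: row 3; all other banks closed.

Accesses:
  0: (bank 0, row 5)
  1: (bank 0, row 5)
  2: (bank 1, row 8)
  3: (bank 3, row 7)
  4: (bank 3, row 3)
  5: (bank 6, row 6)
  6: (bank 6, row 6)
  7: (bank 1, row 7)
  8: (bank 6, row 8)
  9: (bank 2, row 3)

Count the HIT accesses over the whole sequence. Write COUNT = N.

#0 (0,5) E
#1 (0,5) H  (was 5)
#2 (1,8) C  (was 2)
#3 (3,7) E
#4 (3,3) C  (was 7)
#5 (6,6) E
#6 (6,6) H  (was 6)
#7 (1,7) C  (was 8)
#8 (6,8) C  (was 6)
#9 (2,3) H  (was 3)

COUNT = 3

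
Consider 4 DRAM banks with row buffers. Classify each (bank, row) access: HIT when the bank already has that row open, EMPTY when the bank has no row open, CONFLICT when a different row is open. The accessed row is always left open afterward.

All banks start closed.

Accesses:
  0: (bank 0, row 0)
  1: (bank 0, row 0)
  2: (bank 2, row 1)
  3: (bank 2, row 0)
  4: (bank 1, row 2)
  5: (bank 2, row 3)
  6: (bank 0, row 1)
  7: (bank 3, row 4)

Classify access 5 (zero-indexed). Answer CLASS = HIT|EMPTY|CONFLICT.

step 0: bank0 None->0 [EMPTY]
step 1: bank0 0->0 [HIT]
step 2: bank2 None->1 [EMPTY]
step 3: bank2 1->0 [CONFLICT]
step 4: bank1 None->2 [EMPTY]
step 5: bank2 0->3 [CONFLICT]
step 6: bank0 0->1 [CONFLICT]
step 7: bank3 None->4 [EMPTY]

CLASS = CONFLICT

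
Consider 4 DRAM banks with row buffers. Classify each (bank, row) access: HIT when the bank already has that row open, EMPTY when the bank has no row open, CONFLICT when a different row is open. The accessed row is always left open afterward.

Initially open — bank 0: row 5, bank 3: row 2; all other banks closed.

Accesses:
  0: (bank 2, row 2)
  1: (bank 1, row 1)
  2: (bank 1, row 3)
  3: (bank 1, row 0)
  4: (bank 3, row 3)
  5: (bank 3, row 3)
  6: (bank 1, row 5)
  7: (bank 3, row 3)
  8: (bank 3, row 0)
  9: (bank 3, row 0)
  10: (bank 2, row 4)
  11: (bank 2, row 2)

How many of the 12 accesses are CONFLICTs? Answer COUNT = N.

  [0] b2 r2: no row ⇒ E
  [1] b1 r1: no row ⇒ E
  [2] b1 r3: had r1 ⇒ C
  [3] b1 r0: had r3 ⇒ C
  [4] b3 r3: had r2 ⇒ C
  [5] b3 r3: had r3 ⇒ H
  [6] b1 r5: had r0 ⇒ C
  [7] b3 r3: had r3 ⇒ H
  [8] b3 r0: had r3 ⇒ C
  [9] b3 r0: had r0 ⇒ H
  [10] b2 r4: had r2 ⇒ C
  [11] b2 r2: had r4 ⇒ C

COUNT = 7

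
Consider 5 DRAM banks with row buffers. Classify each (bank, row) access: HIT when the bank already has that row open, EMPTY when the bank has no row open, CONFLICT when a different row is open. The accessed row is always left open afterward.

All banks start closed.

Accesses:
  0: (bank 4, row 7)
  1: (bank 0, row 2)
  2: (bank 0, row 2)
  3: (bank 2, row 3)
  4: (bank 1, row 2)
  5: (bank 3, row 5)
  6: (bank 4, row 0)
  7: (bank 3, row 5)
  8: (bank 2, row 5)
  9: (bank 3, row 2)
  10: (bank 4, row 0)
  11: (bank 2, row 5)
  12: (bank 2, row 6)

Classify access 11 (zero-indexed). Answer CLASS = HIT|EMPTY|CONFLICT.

  [0] b4 r7: no row ⇒ E
  [1] b0 r2: no row ⇒ E
  [2] b0 r2: had r2 ⇒ H
  [3] b2 r3: no row ⇒ E
  [4] b1 r2: no row ⇒ E
  [5] b3 r5: no row ⇒ E
  [6] b4 r0: had r7 ⇒ C
  [7] b3 r5: had r5 ⇒ H
  [8] b2 r5: had r3 ⇒ C
  [9] b3 r2: had r5 ⇒ C
  [10] b4 r0: had r0 ⇒ H
  [11] b2 r5: had r5 ⇒ H
  [12] b2 r6: had r5 ⇒ C

CLASS = HIT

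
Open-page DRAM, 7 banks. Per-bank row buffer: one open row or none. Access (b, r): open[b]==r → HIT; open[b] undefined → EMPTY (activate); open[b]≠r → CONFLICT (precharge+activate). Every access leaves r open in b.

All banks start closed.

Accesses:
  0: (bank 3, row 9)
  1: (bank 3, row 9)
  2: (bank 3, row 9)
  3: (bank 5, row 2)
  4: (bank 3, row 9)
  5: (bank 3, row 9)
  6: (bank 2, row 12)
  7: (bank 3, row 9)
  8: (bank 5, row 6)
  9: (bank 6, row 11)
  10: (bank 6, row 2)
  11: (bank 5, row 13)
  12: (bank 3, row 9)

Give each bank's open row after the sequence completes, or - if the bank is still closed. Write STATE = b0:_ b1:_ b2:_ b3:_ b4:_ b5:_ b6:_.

step 0: bank3 None->9 [EMPTY]
step 1: bank3 9->9 [HIT]
step 2: bank3 9->9 [HIT]
step 3: bank5 None->2 [EMPTY]
step 4: bank3 9->9 [HIT]
step 5: bank3 9->9 [HIT]
step 6: bank2 None->12 [EMPTY]
step 7: bank3 9->9 [HIT]
step 8: bank5 2->6 [CONFLICT]
step 9: bank6 None->11 [EMPTY]
step 10: bank6 11->2 [CONFLICT]
step 11: bank5 6->13 [CONFLICT]
step 12: bank3 9->9 [HIT]

STATE = b0:- b1:- b2:12 b3:9 b4:- b5:13 b6:2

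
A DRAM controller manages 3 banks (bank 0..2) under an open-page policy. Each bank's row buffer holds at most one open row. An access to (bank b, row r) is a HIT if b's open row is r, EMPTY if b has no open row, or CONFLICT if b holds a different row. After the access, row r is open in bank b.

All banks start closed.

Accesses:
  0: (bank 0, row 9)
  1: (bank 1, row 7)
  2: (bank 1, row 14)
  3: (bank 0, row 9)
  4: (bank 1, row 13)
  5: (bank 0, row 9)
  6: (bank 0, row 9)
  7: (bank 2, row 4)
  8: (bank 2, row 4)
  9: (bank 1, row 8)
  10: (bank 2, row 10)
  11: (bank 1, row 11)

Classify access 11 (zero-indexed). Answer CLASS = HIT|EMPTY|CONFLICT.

CLASS = CONFLICT

0: bank 0 row 9 — prev None → EMPTY
1: bank 1 row 7 — prev None → EMPTY
2: bank 1 row 14 — prev 7 → CONFLICT
3: bank 0 row 9 — prev 9 → HIT
4: bank 1 row 13 — prev 14 → CONFLICT
5: bank 0 row 9 — prev 9 → HIT
6: bank 0 row 9 — prev 9 → HIT
7: bank 2 row 4 — prev None → EMPTY
8: bank 2 row 4 — prev 4 → HIT
9: bank 1 row 8 — prev 13 → CONFLICT
10: bank 2 row 10 — prev 4 → CONFLICT
11: bank 1 row 11 — prev 8 → CONFLICT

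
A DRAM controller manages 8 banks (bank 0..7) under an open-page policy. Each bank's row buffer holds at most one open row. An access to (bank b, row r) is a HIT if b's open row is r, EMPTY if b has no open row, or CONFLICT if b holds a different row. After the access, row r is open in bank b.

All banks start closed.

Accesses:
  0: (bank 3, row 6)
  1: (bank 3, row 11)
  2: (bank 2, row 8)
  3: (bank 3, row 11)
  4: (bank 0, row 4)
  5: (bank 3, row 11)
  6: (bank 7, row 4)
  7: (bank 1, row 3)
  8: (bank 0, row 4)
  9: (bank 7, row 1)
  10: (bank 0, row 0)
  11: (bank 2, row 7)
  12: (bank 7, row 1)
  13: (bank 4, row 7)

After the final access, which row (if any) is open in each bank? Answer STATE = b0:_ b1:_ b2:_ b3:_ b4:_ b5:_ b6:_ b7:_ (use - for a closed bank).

STATE = b0:0 b1:3 b2:7 b3:11 b4:7 b5:- b6:- b7:1

  [0] b3 r6: no row ⇒ E
  [1] b3 r11: had r6 ⇒ C
  [2] b2 r8: no row ⇒ E
  [3] b3 r11: had r11 ⇒ H
  [4] b0 r4: no row ⇒ E
  [5] b3 r11: had r11 ⇒ H
  [6] b7 r4: no row ⇒ E
  [7] b1 r3: no row ⇒ E
  [8] b0 r4: had r4 ⇒ H
  [9] b7 r1: had r4 ⇒ C
  [10] b0 r0: had r4 ⇒ C
  [11] b2 r7: had r8 ⇒ C
  [12] b7 r1: had r1 ⇒ H
  [13] b4 r7: no row ⇒ E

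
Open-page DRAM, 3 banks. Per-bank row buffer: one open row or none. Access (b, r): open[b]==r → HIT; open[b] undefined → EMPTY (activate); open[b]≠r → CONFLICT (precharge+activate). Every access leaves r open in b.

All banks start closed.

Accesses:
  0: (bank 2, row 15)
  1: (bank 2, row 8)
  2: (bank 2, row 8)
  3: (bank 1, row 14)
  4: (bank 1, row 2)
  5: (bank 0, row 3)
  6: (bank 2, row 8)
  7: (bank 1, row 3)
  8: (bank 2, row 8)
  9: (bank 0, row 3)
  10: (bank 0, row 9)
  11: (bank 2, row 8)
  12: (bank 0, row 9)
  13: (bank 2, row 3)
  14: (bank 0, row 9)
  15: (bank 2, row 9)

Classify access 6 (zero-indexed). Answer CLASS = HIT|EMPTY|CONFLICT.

  [0] b2 r15: no row ⇒ E
  [1] b2 r8: had r15 ⇒ C
  [2] b2 r8: had r8 ⇒ H
  [3] b1 r14: no row ⇒ E
  [4] b1 r2: had r14 ⇒ C
  [5] b0 r3: no row ⇒ E
  [6] b2 r8: had r8 ⇒ H
  [7] b1 r3: had r2 ⇒ C
  [8] b2 r8: had r8 ⇒ H
  [9] b0 r3: had r3 ⇒ H
  [10] b0 r9: had r3 ⇒ C
  [11] b2 r8: had r8 ⇒ H
  [12] b0 r9: had r9 ⇒ H
  [13] b2 r3: had r8 ⇒ C
  [14] b0 r9: had r9 ⇒ H
  [15] b2 r9: had r3 ⇒ C

CLASS = HIT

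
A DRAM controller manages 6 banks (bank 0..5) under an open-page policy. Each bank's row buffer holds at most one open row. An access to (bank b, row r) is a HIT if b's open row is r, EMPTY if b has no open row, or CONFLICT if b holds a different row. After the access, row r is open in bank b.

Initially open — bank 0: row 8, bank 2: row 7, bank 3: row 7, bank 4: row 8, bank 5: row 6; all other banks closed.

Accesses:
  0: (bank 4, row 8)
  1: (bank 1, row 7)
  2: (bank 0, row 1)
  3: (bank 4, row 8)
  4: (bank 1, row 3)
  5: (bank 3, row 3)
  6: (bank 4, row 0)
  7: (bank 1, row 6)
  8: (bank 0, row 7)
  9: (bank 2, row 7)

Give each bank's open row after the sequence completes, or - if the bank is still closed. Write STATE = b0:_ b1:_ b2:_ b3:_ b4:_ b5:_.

step 0: bank4 8->8 [HIT]
step 1: bank1 None->7 [EMPTY]
step 2: bank0 8->1 [CONFLICT]
step 3: bank4 8->8 [HIT]
step 4: bank1 7->3 [CONFLICT]
step 5: bank3 7->3 [CONFLICT]
step 6: bank4 8->0 [CONFLICT]
step 7: bank1 3->6 [CONFLICT]
step 8: bank0 1->7 [CONFLICT]
step 9: bank2 7->7 [HIT]

STATE = b0:7 b1:6 b2:7 b3:3 b4:0 b5:6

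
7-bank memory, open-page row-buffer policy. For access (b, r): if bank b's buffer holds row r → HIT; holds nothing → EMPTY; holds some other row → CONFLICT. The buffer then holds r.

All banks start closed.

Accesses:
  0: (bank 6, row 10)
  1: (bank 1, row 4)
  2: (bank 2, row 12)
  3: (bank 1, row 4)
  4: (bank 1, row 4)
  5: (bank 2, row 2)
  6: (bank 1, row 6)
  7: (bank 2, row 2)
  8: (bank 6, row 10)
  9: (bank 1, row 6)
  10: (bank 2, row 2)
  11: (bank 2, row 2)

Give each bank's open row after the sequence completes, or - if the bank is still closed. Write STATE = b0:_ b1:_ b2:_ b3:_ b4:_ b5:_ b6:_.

step 0: bank6 None->10 [EMPTY]
step 1: bank1 None->4 [EMPTY]
step 2: bank2 None->12 [EMPTY]
step 3: bank1 4->4 [HIT]
step 4: bank1 4->4 [HIT]
step 5: bank2 12->2 [CONFLICT]
step 6: bank1 4->6 [CONFLICT]
step 7: bank2 2->2 [HIT]
step 8: bank6 10->10 [HIT]
step 9: bank1 6->6 [HIT]
step 10: bank2 2->2 [HIT]
step 11: bank2 2->2 [HIT]

STATE = b0:- b1:6 b2:2 b3:- b4:- b5:- b6:10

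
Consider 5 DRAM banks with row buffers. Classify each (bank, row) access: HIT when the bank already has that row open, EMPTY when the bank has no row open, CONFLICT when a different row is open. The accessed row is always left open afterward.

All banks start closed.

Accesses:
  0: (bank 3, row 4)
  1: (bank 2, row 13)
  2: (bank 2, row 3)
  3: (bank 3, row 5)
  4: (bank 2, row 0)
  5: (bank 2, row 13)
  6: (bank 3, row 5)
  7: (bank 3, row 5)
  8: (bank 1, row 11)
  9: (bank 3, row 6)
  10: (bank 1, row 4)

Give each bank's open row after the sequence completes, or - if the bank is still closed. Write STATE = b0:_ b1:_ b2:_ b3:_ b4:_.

0: bank 3 row 4 — prev None → EMPTY
1: bank 2 row 13 — prev None → EMPTY
2: bank 2 row 3 — prev 13 → CONFLICT
3: bank 3 row 5 — prev 4 → CONFLICT
4: bank 2 row 0 — prev 3 → CONFLICT
5: bank 2 row 13 — prev 0 → CONFLICT
6: bank 3 row 5 — prev 5 → HIT
7: bank 3 row 5 — prev 5 → HIT
8: bank 1 row 11 — prev None → EMPTY
9: bank 3 row 6 — prev 5 → CONFLICT
10: bank 1 row 4 — prev 11 → CONFLICT

STATE = b0:- b1:4 b2:13 b3:6 b4:-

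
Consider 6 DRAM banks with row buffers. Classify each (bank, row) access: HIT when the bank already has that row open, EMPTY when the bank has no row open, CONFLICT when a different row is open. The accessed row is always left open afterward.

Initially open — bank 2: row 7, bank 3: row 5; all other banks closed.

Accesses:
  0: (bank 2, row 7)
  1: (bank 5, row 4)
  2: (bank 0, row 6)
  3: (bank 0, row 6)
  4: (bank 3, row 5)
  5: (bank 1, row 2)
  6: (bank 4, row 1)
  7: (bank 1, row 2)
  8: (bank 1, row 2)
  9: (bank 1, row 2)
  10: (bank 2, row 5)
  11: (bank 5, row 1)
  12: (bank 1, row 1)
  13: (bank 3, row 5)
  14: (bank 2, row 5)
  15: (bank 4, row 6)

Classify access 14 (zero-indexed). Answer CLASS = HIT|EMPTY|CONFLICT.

CLASS = HIT

  [0] b2 r7: had r7 ⇒ H
  [1] b5 r4: no row ⇒ E
  [2] b0 r6: no row ⇒ E
  [3] b0 r6: had r6 ⇒ H
  [4] b3 r5: had r5 ⇒ H
  [5] b1 r2: no row ⇒ E
  [6] b4 r1: no row ⇒ E
  [7] b1 r2: had r2 ⇒ H
  [8] b1 r2: had r2 ⇒ H
  [9] b1 r2: had r2 ⇒ H
  [10] b2 r5: had r7 ⇒ C
  [11] b5 r1: had r4 ⇒ C
  [12] b1 r1: had r2 ⇒ C
  [13] b3 r5: had r5 ⇒ H
  [14] b2 r5: had r5 ⇒ H
  [15] b4 r6: had r1 ⇒ C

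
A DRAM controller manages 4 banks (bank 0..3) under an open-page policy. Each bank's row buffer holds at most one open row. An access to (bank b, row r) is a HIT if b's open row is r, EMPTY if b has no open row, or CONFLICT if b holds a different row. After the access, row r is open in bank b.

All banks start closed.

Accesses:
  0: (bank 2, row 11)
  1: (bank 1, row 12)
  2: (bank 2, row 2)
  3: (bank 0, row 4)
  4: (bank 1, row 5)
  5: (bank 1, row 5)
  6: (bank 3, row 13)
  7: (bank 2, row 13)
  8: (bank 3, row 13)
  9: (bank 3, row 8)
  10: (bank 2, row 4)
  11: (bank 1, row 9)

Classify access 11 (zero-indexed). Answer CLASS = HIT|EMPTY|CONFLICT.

step 0: bank2 None->11 [EMPTY]
step 1: bank1 None->12 [EMPTY]
step 2: bank2 11->2 [CONFLICT]
step 3: bank0 None->4 [EMPTY]
step 4: bank1 12->5 [CONFLICT]
step 5: bank1 5->5 [HIT]
step 6: bank3 None->13 [EMPTY]
step 7: bank2 2->13 [CONFLICT]
step 8: bank3 13->13 [HIT]
step 9: bank3 13->8 [CONFLICT]
step 10: bank2 13->4 [CONFLICT]
step 11: bank1 5->9 [CONFLICT]

CLASS = CONFLICT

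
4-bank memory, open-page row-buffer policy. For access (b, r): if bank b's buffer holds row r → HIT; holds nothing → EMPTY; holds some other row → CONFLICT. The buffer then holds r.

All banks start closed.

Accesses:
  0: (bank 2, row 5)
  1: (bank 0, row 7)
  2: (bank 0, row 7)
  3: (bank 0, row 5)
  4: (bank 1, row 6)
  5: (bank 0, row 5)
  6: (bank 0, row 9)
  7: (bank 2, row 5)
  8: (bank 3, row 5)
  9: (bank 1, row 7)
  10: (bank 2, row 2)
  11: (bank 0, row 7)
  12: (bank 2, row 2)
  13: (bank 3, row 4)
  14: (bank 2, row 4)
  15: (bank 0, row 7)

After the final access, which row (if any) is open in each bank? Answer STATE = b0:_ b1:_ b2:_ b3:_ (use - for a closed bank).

step 0: bank2 None->5 [EMPTY]
step 1: bank0 None->7 [EMPTY]
step 2: bank0 7->7 [HIT]
step 3: bank0 7->5 [CONFLICT]
step 4: bank1 None->6 [EMPTY]
step 5: bank0 5->5 [HIT]
step 6: bank0 5->9 [CONFLICT]
step 7: bank2 5->5 [HIT]
step 8: bank3 None->5 [EMPTY]
step 9: bank1 6->7 [CONFLICT]
step 10: bank2 5->2 [CONFLICT]
step 11: bank0 9->7 [CONFLICT]
step 12: bank2 2->2 [HIT]
step 13: bank3 5->4 [CONFLICT]
step 14: bank2 2->4 [CONFLICT]
step 15: bank0 7->7 [HIT]

STATE = b0:7 b1:7 b2:4 b3:4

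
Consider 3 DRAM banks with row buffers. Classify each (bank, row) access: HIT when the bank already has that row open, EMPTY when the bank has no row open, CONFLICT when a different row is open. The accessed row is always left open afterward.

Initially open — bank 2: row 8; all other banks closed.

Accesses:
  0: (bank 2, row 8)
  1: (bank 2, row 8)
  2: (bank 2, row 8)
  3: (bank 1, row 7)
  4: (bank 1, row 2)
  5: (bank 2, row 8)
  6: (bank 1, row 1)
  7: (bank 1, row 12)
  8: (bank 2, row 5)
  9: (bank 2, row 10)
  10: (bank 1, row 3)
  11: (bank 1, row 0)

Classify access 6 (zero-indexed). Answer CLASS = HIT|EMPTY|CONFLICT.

  [0] b2 r8: had r8 ⇒ H
  [1] b2 r8: had r8 ⇒ H
  [2] b2 r8: had r8 ⇒ H
  [3] b1 r7: no row ⇒ E
  [4] b1 r2: had r7 ⇒ C
  [5] b2 r8: had r8 ⇒ H
  [6] b1 r1: had r2 ⇒ C
  [7] b1 r12: had r1 ⇒ C
  [8] b2 r5: had r8 ⇒ C
  [9] b2 r10: had r5 ⇒ C
  [10] b1 r3: had r12 ⇒ C
  [11] b1 r0: had r3 ⇒ C

CLASS = CONFLICT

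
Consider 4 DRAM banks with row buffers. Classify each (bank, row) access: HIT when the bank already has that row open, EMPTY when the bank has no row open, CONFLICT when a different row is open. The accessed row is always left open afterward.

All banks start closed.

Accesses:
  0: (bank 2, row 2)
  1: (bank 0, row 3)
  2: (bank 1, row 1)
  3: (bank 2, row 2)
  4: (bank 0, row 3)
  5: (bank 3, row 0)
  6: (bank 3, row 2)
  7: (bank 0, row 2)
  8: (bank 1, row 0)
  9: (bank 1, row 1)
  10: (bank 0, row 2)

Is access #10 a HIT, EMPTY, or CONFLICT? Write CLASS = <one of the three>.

step 0: bank2 None->2 [EMPTY]
step 1: bank0 None->3 [EMPTY]
step 2: bank1 None->1 [EMPTY]
step 3: bank2 2->2 [HIT]
step 4: bank0 3->3 [HIT]
step 5: bank3 None->0 [EMPTY]
step 6: bank3 0->2 [CONFLICT]
step 7: bank0 3->2 [CONFLICT]
step 8: bank1 1->0 [CONFLICT]
step 9: bank1 0->1 [CONFLICT]
step 10: bank0 2->2 [HIT]

CLASS = HIT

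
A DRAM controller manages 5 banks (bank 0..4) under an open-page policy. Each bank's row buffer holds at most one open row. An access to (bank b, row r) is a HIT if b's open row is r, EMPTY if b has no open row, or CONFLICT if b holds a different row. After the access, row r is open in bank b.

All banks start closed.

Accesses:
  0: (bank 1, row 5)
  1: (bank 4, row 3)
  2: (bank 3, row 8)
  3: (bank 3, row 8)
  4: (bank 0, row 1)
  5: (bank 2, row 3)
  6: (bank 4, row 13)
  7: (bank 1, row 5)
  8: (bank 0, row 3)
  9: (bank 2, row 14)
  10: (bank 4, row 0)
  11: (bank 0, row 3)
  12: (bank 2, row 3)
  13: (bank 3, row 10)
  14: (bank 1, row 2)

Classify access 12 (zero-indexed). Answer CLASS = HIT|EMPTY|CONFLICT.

  [0] b1 r5: no row ⇒ E
  [1] b4 r3: no row ⇒ E
  [2] b3 r8: no row ⇒ E
  [3] b3 r8: had r8 ⇒ H
  [4] b0 r1: no row ⇒ E
  [5] b2 r3: no row ⇒ E
  [6] b4 r13: had r3 ⇒ C
  [7] b1 r5: had r5 ⇒ H
  [8] b0 r3: had r1 ⇒ C
  [9] b2 r14: had r3 ⇒ C
  [10] b4 r0: had r13 ⇒ C
  [11] b0 r3: had r3 ⇒ H
  [12] b2 r3: had r14 ⇒ C
  [13] b3 r10: had r8 ⇒ C
  [14] b1 r2: had r5 ⇒ C

CLASS = CONFLICT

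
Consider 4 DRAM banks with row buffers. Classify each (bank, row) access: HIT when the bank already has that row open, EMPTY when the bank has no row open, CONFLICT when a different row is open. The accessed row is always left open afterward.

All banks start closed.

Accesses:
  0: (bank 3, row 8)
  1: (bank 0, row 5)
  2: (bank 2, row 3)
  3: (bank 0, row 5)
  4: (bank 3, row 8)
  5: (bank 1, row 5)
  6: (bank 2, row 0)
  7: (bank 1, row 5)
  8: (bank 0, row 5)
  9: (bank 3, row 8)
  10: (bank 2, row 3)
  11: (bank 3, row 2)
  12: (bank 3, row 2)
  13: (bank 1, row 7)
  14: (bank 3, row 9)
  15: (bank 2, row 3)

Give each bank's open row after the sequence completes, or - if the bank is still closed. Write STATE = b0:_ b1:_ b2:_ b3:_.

0: bank 3 row 8 — prev None → EMPTY
1: bank 0 row 5 — prev None → EMPTY
2: bank 2 row 3 — prev None → EMPTY
3: bank 0 row 5 — prev 5 → HIT
4: bank 3 row 8 — prev 8 → HIT
5: bank 1 row 5 — prev None → EMPTY
6: bank 2 row 0 — prev 3 → CONFLICT
7: bank 1 row 5 — prev 5 → HIT
8: bank 0 row 5 — prev 5 → HIT
9: bank 3 row 8 — prev 8 → HIT
10: bank 2 row 3 — prev 0 → CONFLICT
11: bank 3 row 2 — prev 8 → CONFLICT
12: bank 3 row 2 — prev 2 → HIT
13: bank 1 row 7 — prev 5 → CONFLICT
14: bank 3 row 9 — prev 2 → CONFLICT
15: bank 2 row 3 — prev 3 → HIT

STATE = b0:5 b1:7 b2:3 b3:9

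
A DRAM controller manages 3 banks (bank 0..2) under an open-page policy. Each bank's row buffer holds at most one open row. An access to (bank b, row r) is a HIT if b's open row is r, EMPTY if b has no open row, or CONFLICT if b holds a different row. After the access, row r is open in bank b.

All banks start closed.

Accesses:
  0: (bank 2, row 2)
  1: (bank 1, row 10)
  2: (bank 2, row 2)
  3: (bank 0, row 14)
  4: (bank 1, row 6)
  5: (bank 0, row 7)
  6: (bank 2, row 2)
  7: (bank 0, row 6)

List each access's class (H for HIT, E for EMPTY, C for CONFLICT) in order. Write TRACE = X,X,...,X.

  [0] b2 r2: no row ⇒ E
  [1] b1 r10: no row ⇒ E
  [2] b2 r2: had r2 ⇒ H
  [3] b0 r14: no row ⇒ E
  [4] b1 r6: had r10 ⇒ C
  [5] b0 r7: had r14 ⇒ C
  [6] b2 r2: had r2 ⇒ H
  [7] b0 r6: had r7 ⇒ C

TRACE = E,E,H,E,C,C,H,C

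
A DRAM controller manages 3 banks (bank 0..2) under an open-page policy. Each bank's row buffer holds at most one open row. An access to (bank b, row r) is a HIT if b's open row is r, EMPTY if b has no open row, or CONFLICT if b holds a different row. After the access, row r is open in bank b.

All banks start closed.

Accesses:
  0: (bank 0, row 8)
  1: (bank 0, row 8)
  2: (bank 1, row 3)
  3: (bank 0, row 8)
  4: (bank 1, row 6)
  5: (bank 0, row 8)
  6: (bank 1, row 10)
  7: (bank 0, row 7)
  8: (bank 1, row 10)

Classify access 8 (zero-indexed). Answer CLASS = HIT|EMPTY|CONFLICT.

CLASS = HIT

0: bank 0 row 8 — prev None → EMPTY
1: bank 0 row 8 — prev 8 → HIT
2: bank 1 row 3 — prev None → EMPTY
3: bank 0 row 8 — prev 8 → HIT
4: bank 1 row 6 — prev 3 → CONFLICT
5: bank 0 row 8 — prev 8 → HIT
6: bank 1 row 10 — prev 6 → CONFLICT
7: bank 0 row 7 — prev 8 → CONFLICT
8: bank 1 row 10 — prev 10 → HIT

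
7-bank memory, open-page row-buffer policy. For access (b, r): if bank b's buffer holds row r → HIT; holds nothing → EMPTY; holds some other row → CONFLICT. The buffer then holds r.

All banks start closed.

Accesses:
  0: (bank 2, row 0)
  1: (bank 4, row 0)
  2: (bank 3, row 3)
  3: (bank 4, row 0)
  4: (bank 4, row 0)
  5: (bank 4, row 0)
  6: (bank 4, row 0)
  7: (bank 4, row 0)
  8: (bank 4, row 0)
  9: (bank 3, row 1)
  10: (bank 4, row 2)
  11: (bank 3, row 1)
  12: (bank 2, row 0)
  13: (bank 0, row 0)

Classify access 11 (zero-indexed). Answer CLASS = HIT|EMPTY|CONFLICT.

step 0: bank2 None->0 [EMPTY]
step 1: bank4 None->0 [EMPTY]
step 2: bank3 None->3 [EMPTY]
step 3: bank4 0->0 [HIT]
step 4: bank4 0->0 [HIT]
step 5: bank4 0->0 [HIT]
step 6: bank4 0->0 [HIT]
step 7: bank4 0->0 [HIT]
step 8: bank4 0->0 [HIT]
step 9: bank3 3->1 [CONFLICT]
step 10: bank4 0->2 [CONFLICT]
step 11: bank3 1->1 [HIT]
step 12: bank2 0->0 [HIT]
step 13: bank0 None->0 [EMPTY]

CLASS = HIT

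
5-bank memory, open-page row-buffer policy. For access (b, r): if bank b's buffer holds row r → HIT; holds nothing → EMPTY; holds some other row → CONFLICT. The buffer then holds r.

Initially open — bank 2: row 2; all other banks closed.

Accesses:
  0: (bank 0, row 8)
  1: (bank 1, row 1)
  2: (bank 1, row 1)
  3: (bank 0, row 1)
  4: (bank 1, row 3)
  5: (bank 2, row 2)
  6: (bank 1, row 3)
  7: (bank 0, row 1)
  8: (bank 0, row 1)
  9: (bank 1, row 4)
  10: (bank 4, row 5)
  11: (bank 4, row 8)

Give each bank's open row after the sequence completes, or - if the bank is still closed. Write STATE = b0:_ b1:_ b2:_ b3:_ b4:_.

STATE = b0:1 b1:4 b2:2 b3:- b4:8

#0 (0,8) E
#1 (1,1) E
#2 (1,1) H  (was 1)
#3 (0,1) C  (was 8)
#4 (1,3) C  (was 1)
#5 (2,2) H  (was 2)
#6 (1,3) H  (was 3)
#7 (0,1) H  (was 1)
#8 (0,1) H  (was 1)
#9 (1,4) C  (was 3)
#10 (4,5) E
#11 (4,8) C  (was 5)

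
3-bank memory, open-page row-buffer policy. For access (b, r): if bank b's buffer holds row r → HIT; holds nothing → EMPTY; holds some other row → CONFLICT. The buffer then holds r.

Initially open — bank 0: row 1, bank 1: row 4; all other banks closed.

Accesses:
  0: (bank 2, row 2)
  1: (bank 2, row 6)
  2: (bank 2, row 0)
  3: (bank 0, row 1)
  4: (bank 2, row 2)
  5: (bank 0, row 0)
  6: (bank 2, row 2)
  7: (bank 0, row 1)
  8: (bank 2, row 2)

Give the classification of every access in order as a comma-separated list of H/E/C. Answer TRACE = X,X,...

#0 (2,2) E
#1 (2,6) C  (was 2)
#2 (2,0) C  (was 6)
#3 (0,1) H  (was 1)
#4 (2,2) C  (was 0)
#5 (0,0) C  (was 1)
#6 (2,2) H  (was 2)
#7 (0,1) C  (was 0)
#8 (2,2) H  (was 2)

TRACE = E,C,C,H,C,C,H,C,H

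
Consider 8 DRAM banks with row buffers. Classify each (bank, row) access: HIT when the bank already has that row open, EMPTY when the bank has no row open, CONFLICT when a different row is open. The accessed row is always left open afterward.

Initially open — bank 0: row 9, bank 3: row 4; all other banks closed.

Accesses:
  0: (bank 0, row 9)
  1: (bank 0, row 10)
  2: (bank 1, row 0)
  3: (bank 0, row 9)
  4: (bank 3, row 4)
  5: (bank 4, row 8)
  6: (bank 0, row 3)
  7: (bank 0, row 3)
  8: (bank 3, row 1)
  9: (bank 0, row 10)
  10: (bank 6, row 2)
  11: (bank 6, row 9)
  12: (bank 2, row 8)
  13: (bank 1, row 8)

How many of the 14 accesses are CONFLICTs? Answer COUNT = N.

  [0] b0 r9: had r9 ⇒ H
  [1] b0 r10: had r9 ⇒ C
  [2] b1 r0: no row ⇒ E
  [3] b0 r9: had r10 ⇒ C
  [4] b3 r4: had r4 ⇒ H
  [5] b4 r8: no row ⇒ E
  [6] b0 r3: had r9 ⇒ C
  [7] b0 r3: had r3 ⇒ H
  [8] b3 r1: had r4 ⇒ C
  [9] b0 r10: had r3 ⇒ C
  [10] b6 r2: no row ⇒ E
  [11] b6 r9: had r2 ⇒ C
  [12] b2 r8: no row ⇒ E
  [13] b1 r8: had r0 ⇒ C

COUNT = 7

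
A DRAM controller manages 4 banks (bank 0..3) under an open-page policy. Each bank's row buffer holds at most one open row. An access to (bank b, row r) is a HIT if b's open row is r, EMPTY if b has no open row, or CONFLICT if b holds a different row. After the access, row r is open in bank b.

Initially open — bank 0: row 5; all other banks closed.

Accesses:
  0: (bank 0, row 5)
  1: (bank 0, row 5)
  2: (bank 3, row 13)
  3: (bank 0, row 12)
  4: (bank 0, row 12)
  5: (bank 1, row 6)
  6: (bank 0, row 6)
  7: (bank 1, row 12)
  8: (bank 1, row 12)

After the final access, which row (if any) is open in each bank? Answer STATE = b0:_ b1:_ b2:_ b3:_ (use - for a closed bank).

STATE = b0:6 b1:12 b2:- b3:13

0: bank 0 row 5 — prev 5 → HIT
1: bank 0 row 5 — prev 5 → HIT
2: bank 3 row 13 — prev None → EMPTY
3: bank 0 row 12 — prev 5 → CONFLICT
4: bank 0 row 12 — prev 12 → HIT
5: bank 1 row 6 — prev None → EMPTY
6: bank 0 row 6 — prev 12 → CONFLICT
7: bank 1 row 12 — prev 6 → CONFLICT
8: bank 1 row 12 — prev 12 → HIT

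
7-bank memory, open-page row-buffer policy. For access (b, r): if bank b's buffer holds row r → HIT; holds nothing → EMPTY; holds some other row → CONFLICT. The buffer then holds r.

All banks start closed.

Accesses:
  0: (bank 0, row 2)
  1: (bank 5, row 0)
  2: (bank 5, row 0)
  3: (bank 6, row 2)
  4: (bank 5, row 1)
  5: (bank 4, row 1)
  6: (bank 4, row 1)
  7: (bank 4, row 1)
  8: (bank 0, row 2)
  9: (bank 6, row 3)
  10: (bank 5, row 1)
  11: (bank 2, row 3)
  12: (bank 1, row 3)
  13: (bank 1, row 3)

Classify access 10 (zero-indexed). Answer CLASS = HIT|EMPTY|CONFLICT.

CLASS = HIT

0: bank 0 row 2 — prev None → EMPTY
1: bank 5 row 0 — prev None → EMPTY
2: bank 5 row 0 — prev 0 → HIT
3: bank 6 row 2 — prev None → EMPTY
4: bank 5 row 1 — prev 0 → CONFLICT
5: bank 4 row 1 — prev None → EMPTY
6: bank 4 row 1 — prev 1 → HIT
7: bank 4 row 1 — prev 1 → HIT
8: bank 0 row 2 — prev 2 → HIT
9: bank 6 row 3 — prev 2 → CONFLICT
10: bank 5 row 1 — prev 1 → HIT
11: bank 2 row 3 — prev None → EMPTY
12: bank 1 row 3 — prev None → EMPTY
13: bank 1 row 3 — prev 3 → HIT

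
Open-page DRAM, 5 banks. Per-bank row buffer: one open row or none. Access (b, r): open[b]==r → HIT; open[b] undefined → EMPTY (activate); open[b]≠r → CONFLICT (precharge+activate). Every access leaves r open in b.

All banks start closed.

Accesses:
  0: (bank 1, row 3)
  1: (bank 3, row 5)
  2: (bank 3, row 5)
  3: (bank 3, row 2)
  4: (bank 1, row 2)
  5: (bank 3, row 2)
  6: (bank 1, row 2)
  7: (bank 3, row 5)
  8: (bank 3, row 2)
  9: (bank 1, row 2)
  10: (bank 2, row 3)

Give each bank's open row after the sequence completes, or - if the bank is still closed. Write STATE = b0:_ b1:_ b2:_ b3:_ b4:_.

#0 (1,3) E
#1 (3,5) E
#2 (3,5) H  (was 5)
#3 (3,2) C  (was 5)
#4 (1,2) C  (was 3)
#5 (3,2) H  (was 2)
#6 (1,2) H  (was 2)
#7 (3,5) C  (was 2)
#8 (3,2) C  (was 5)
#9 (1,2) H  (was 2)
#10 (2,3) E

STATE = b0:- b1:2 b2:3 b3:2 b4:-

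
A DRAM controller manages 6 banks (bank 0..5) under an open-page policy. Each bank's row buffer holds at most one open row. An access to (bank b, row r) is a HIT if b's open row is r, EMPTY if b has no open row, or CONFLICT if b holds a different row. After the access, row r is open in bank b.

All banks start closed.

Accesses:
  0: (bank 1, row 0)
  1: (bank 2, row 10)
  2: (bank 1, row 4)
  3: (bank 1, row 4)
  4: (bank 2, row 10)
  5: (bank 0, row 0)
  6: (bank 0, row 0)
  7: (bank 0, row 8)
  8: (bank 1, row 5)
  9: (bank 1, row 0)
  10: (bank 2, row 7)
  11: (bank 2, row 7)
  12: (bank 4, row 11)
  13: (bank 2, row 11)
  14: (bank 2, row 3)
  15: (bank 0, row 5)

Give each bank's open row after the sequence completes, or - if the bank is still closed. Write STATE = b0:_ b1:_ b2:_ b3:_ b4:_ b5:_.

  [0] b1 r0: no row ⇒ E
  [1] b2 r10: no row ⇒ E
  [2] b1 r4: had r0 ⇒ C
  [3] b1 r4: had r4 ⇒ H
  [4] b2 r10: had r10 ⇒ H
  [5] b0 r0: no row ⇒ E
  [6] b0 r0: had r0 ⇒ H
  [7] b0 r8: had r0 ⇒ C
  [8] b1 r5: had r4 ⇒ C
  [9] b1 r0: had r5 ⇒ C
  [10] b2 r7: had r10 ⇒ C
  [11] b2 r7: had r7 ⇒ H
  [12] b4 r11: no row ⇒ E
  [13] b2 r11: had r7 ⇒ C
  [14] b2 r3: had r11 ⇒ C
  [15] b0 r5: had r8 ⇒ C

STATE = b0:5 b1:0 b2:3 b3:- b4:11 b5:-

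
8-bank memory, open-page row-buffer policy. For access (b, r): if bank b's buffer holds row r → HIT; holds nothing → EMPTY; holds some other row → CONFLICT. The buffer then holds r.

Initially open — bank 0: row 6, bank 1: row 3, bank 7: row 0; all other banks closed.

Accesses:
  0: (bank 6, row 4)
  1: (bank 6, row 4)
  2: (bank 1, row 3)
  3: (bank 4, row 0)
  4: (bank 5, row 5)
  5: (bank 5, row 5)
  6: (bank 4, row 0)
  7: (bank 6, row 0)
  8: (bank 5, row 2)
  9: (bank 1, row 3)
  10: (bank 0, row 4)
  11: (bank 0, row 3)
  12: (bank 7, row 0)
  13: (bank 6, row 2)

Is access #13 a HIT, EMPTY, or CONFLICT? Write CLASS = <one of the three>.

0: bank 6 row 4 — prev None → EMPTY
1: bank 6 row 4 — prev 4 → HIT
2: bank 1 row 3 — prev 3 → HIT
3: bank 4 row 0 — prev None → EMPTY
4: bank 5 row 5 — prev None → EMPTY
5: bank 5 row 5 — prev 5 → HIT
6: bank 4 row 0 — prev 0 → HIT
7: bank 6 row 0 — prev 4 → CONFLICT
8: bank 5 row 2 — prev 5 → CONFLICT
9: bank 1 row 3 — prev 3 → HIT
10: bank 0 row 4 — prev 6 → CONFLICT
11: bank 0 row 3 — prev 4 → CONFLICT
12: bank 7 row 0 — prev 0 → HIT
13: bank 6 row 2 — prev 0 → CONFLICT

CLASS = CONFLICT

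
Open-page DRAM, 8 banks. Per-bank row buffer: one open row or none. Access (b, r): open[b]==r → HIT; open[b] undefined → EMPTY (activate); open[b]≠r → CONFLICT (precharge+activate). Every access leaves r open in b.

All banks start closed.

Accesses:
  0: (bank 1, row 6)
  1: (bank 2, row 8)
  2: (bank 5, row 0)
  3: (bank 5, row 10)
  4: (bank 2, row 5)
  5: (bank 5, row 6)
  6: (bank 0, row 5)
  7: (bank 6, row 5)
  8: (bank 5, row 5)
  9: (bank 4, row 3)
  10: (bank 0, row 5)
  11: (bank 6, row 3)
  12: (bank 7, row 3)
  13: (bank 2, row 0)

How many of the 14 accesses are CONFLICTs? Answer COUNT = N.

  [0] b1 r6: no row ⇒ E
  [1] b2 r8: no row ⇒ E
  [2] b5 r0: no row ⇒ E
  [3] b5 r10: had r0 ⇒ C
  [4] b2 r5: had r8 ⇒ C
  [5] b5 r6: had r10 ⇒ C
  [6] b0 r5: no row ⇒ E
  [7] b6 r5: no row ⇒ E
  [8] b5 r5: had r6 ⇒ C
  [9] b4 r3: no row ⇒ E
  [10] b0 r5: had r5 ⇒ H
  [11] b6 r3: had r5 ⇒ C
  [12] b7 r3: no row ⇒ E
  [13] b2 r0: had r5 ⇒ C

COUNT = 6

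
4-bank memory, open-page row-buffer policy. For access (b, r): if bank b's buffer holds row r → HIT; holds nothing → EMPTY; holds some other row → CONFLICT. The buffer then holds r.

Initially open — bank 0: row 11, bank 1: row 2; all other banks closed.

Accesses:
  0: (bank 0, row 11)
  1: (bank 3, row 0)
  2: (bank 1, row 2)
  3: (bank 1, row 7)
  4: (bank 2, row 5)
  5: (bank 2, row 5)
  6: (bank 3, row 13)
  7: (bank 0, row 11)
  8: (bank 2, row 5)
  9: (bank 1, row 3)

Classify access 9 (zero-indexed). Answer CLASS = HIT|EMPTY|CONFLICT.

CLASS = CONFLICT

  [0] b0 r11: had r11 ⇒ H
  [1] b3 r0: no row ⇒ E
  [2] b1 r2: had r2 ⇒ H
  [3] b1 r7: had r2 ⇒ C
  [4] b2 r5: no row ⇒ E
  [5] b2 r5: had r5 ⇒ H
  [6] b3 r13: had r0 ⇒ C
  [7] b0 r11: had r11 ⇒ H
  [8] b2 r5: had r5 ⇒ H
  [9] b1 r3: had r7 ⇒ C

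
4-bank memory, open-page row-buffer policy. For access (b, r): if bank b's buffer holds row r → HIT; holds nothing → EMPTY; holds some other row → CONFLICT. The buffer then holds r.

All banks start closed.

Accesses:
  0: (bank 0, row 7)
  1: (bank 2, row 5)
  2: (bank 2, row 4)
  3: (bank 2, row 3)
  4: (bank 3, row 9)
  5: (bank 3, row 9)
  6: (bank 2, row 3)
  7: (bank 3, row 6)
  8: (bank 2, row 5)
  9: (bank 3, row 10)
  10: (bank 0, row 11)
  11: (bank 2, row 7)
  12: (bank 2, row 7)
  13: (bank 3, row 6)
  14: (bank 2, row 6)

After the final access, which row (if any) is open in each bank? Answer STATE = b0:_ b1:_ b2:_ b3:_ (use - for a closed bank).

STATE = b0:11 b1:- b2:6 b3:6

  [0] b0 r7: no row ⇒ E
  [1] b2 r5: no row ⇒ E
  [2] b2 r4: had r5 ⇒ C
  [3] b2 r3: had r4 ⇒ C
  [4] b3 r9: no row ⇒ E
  [5] b3 r9: had r9 ⇒ H
  [6] b2 r3: had r3 ⇒ H
  [7] b3 r6: had r9 ⇒ C
  [8] b2 r5: had r3 ⇒ C
  [9] b3 r10: had r6 ⇒ C
  [10] b0 r11: had r7 ⇒ C
  [11] b2 r7: had r5 ⇒ C
  [12] b2 r7: had r7 ⇒ H
  [13] b3 r6: had r10 ⇒ C
  [14] b2 r6: had r7 ⇒ C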